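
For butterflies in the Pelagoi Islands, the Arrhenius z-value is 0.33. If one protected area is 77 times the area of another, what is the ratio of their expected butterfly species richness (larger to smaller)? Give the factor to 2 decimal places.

S₂/S₁ = (A₂/A₁)^z = 77^0.33
ln(S₂/S₁) = 0.33 × ln 77 = 0.33 × 4.3438 = 1.4335
S₂/S₁ = e^1.4335 ≈ 4.193

4.19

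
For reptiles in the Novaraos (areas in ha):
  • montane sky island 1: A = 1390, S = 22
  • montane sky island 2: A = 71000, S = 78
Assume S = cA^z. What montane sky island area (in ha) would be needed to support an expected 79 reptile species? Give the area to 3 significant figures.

z = ln(78/22) / ln(71000/1390) = 1.2657 / 3.9334 = 0.3218
c = 22 / 1390^0.3218 = 22 / 10.26 = 2.143
A = (79/2.143)^(1/0.3218) ⇒ ln A = ln(36.86)/0.3218 = 11.2100
A = e^11.2100 ≈ 73867 ha

73900 ha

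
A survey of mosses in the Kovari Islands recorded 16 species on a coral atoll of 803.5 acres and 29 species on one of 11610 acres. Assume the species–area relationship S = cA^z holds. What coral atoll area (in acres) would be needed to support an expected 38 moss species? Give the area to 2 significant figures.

z = ln(29/16) / ln(11610/803.5) = 0.5947 / 2.6706 = 0.2227
c = 16 / 803.5^0.2227 = 16 / 4.435 = 3.608
A = (38/3.608)^(1/0.2227) ⇒ ln A = ln(10.53)/0.2227 = 10.5734
A = e^10.5734 ≈ 39082 acres

39000 acres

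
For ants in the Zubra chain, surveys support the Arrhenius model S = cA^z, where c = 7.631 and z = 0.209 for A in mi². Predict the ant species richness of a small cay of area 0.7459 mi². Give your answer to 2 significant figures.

S = 7.631 × 0.7459^0.209
ln S = ln 7.631 + 0.209 × ln 0.7459 = 2.0322 + 0.209 × -0.2932 = 1.9709
S = e^1.9709 ≈ 7.177

7.2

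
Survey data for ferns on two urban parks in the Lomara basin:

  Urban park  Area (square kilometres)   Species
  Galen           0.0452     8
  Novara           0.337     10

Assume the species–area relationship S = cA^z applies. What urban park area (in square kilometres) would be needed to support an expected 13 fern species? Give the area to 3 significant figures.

3.58 square kilometres

z = ln(10/8) / ln(0.337/0.0452) = 0.2231 / 2.0090 = 0.1111
c = 8 / 0.0452^0.1111 = 8 / 0.709 = 11.28
A = (13/11.28)^(1/0.1111) ⇒ ln A = ln(1.152)/0.1111 = 1.2744
A = e^1.2744 ≈ 3.577 square kilometres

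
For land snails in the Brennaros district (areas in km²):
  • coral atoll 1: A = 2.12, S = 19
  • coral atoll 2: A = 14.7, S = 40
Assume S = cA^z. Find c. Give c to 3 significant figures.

z = ln(S₂/S₁) / ln(A₂/A₁) = ln(40/19) / ln(14.7/2.12) = 0.7444 / 1.9364 = 0.3844
c = S₁ / A₁^z = 19 / 2.12^0.3844 = 19 / 1.335 = 14.23

14.2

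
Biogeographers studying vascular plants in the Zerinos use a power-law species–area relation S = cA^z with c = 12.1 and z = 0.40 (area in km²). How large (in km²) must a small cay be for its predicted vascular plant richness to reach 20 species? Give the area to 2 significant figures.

20 = 12.1 × A^0.4  ⇒  A^0.4 = 20/12.1 = 1.653
ln A = ln(1.653) / 0.4 = 0.5025 / 0.4 = 1.2563
A = e^1.2563 ≈ 3.512 km²

3.5 km²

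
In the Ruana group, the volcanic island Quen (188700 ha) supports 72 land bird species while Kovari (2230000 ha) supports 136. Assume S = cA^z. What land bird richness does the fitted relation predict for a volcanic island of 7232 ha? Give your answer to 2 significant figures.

31

z = ln(136/72) / ln(2230000/188700) = 0.6360 / 2.4696 = 0.2575
c = 72 / 188700^0.2575 = 72 / 22.84 = 3.153
S₃ = 3.153 × 7232^0.2575 = 3.153 × 9.86 ≈ 31.08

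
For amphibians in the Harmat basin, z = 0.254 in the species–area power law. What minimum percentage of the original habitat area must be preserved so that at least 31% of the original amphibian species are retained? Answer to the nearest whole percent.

1%

Need (A_new/A_old)^0.254 = 0.31, so A_new/A_old = 0.31^(1/0.254) = 0.31^3.937
ln(A_new/A_old) = ln 0.31 / 0.254 = -1.1712 / 0.254 = -4.6110
A_new/A_old = e^-4.6110 ≈ 0.009942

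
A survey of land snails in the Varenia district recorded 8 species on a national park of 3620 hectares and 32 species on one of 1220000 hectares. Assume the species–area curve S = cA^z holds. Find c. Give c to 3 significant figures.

z = ln(S₂/S₁) / ln(A₂/A₁) = ln(32/8) / ln(1220000/3620) = 1.3863 / 5.8201 = 0.2382
c = S₁ / A₁^z = 8 / 3620^0.2382 = 8 / 7.041 = 1.136

1.14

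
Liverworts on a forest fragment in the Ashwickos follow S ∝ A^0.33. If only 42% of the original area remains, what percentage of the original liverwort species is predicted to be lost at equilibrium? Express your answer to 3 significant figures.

S_new/S_old = (A_new/A_old)^z = 0.42^0.33
= exp(0.33 × ln 0.42) = exp(0.33 × -0.8675) = exp(-0.2863) ≈ 0.7511
Fraction lost = 1 − 0.7511 = 0.2489

24.9%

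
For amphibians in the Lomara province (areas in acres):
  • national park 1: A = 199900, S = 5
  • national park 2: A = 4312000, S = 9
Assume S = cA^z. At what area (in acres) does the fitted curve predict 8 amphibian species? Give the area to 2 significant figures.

2300000 acres

z = ln(9/5) / ln(4312000/199900) = 0.5878 / 3.0713 = 0.1914
c = 5 / 199900^0.1914 = 5 / 10.34 = 0.4836
A = (8/0.4836)^(1/0.1914) ⇒ ln A = ln(16.54)/0.1914 = 14.6615
A = e^14.6615 ≈ 2330201 acres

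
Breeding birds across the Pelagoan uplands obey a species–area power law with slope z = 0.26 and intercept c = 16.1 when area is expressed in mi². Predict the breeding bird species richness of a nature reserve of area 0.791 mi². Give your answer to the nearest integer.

S = 16.1 × 0.791^0.26 = 16.1 × 0.9409 ≈ 15.15

15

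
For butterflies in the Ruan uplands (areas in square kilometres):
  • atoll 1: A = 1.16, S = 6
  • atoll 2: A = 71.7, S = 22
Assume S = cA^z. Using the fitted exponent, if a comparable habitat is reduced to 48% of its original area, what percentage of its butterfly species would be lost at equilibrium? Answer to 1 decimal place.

z = ln(22/6) / ln(71.7/1.16) = 1.2993 / 4.1241 = 0.3150
S_new/S_old = (A_new/A_old)^z = 0.48^0.3150 = exp(0.3150 × -0.7340) = 0.7936
Fraction lost = 1 − 0.7936 = 0.2064

20.6%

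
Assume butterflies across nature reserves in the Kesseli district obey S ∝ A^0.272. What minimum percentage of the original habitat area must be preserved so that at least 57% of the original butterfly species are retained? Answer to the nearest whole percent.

13%

Need (A_new/A_old)^0.272 = 0.57, so A_new/A_old = 0.57^(1/0.272) = 0.57^3.676
ln(A_new/A_old) = ln 0.57 / 0.272 = -0.5621 / 0.272 = -2.0666
A_new/A_old = e^-2.0666 ≈ 0.1266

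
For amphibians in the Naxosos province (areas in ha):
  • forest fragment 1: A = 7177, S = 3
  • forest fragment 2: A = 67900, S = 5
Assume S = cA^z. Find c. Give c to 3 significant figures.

z = ln(S₂/S₁) / ln(A₂/A₁) = ln(5/3) / ln(67900/7177) = 0.5108 / 2.2472 = 0.2273
c = S₁ / A₁^z = 3 / 7177^0.2273 = 3 / 7.526 = 0.3986

0.399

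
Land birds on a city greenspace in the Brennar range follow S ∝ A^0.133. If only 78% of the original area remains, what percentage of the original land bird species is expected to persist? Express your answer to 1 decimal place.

S_new/S_old = (A_new/A_old)^z = 0.78^0.133
= exp(0.133 × ln 0.78) = exp(0.133 × -0.2485) = exp(-0.0330) ≈ 0.9675

96.7%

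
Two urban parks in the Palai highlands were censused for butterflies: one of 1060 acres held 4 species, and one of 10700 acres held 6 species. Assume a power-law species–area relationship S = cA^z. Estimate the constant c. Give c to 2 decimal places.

z = ln(S₂/S₁) / ln(A₂/A₁) = ln(6/4) / ln(10700/1060) = 0.4055 / 2.3120 = 0.1754
c = S₁ / A₁^z = 4 / 1060^0.1754 = 4 / 3.393 = 1.179

1.18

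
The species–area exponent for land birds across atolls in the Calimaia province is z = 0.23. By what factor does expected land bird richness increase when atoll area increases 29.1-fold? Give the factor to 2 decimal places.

S₂/S₁ = (A₂/A₁)^z = 29.1^0.23
ln(S₂/S₁) = 0.23 × ln 29.1 = 0.23 × 3.3707 = 0.7753
S₂/S₁ = e^0.7753 ≈ 2.171

2.17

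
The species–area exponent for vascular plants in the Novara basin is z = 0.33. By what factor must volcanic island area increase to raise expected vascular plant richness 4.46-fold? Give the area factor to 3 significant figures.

(A₂/A₁)^0.33 = 4.46, so A₂/A₁ = 4.46^(1/0.33) = 4.46^3.03
ln(A₂/A₁) = ln 4.46 / 0.33 = 1.4951 / 0.33 = 4.5308
A₂/A₁ = e^4.5308 ≈ 92.83

92.8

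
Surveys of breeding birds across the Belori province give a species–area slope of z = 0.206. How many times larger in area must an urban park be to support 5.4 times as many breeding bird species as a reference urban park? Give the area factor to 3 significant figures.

3590

(A₂/A₁)^0.206 = 5.4, so A₂/A₁ = 5.4^(1/0.206) = 5.4^4.854
ln(A₂/A₁) = ln 5.4 / 0.206 = 1.6864 / 0.206 = 8.1864
A₂/A₁ = e^8.1864 ≈ 3592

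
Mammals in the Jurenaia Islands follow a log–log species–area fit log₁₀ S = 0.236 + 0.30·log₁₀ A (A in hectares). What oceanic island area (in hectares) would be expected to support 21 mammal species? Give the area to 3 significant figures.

4180 hectares

21 = 1.722 × A^0.3  ⇒  A^0.3 = 21/1.722 = 12.2
ln A = ln(12.2) / 0.3 = 2.5011 / 0.3 = 8.3370
A = e^8.3370 ≈ 4176 hectares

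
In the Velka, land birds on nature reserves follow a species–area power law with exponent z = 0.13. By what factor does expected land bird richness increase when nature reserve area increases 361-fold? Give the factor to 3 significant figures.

S₂/S₁ = (A₂/A₁)^z = 361^0.13
ln(S₂/S₁) = 0.13 × ln 361 = 0.13 × 5.8889 = 0.7656
S₂/S₁ = e^0.7656 ≈ 2.15

2.15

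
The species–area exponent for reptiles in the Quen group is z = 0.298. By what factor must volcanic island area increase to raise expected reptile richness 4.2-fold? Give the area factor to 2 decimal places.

123.44

(A₂/A₁)^0.298 = 4.2, so A₂/A₁ = 4.2^(1/0.298) = 4.2^3.356
ln(A₂/A₁) = ln 4.2 / 0.298 = 1.4351 / 0.298 = 4.8157
A₂/A₁ = e^4.8157 ≈ 123.4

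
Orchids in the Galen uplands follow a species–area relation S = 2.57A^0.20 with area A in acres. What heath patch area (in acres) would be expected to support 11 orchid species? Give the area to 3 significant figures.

11 = 2.57 × A^0.2  ⇒  A^0.2 = 11/2.57 = 4.28
ln A = ln(4.28) / 0.2 = 1.4540 / 0.2 = 7.2699
A = e^7.2699 ≈ 1436 acres

1440 acres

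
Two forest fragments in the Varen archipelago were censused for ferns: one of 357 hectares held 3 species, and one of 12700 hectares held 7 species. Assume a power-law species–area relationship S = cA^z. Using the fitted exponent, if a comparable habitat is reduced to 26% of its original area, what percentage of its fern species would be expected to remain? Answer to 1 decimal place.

72.6%

z = ln(7/3) / ln(12700/357) = 0.8473 / 3.5716 = 0.2372
S_new/S_old = (A_new/A_old)^z = 0.26^0.2372 = exp(0.2372 × -1.3471) = 0.7265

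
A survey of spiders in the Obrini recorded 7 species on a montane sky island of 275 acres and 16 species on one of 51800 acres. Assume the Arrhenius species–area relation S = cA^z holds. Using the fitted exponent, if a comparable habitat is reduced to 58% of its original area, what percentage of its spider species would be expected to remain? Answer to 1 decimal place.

z = ln(16/7) / ln(51800/275) = 0.8267 / 5.2384 = 0.1578
S_new/S_old = (A_new/A_old)^z = 0.58^0.1578 = exp(0.1578 × -0.5447) = 0.9176

91.8%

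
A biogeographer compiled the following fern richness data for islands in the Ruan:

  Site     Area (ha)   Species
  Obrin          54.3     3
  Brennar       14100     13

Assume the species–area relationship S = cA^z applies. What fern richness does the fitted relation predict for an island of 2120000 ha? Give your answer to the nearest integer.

z = ln(13/3) / ln(14100/54.3) = 1.4663 / 5.5594 = 0.2638
c = 3 / 54.3^0.2638 = 3 / 2.868 = 1.046
S₃ = 1.046 × 2120000^0.2638 = 1.046 × 46.63 ≈ 48.77

49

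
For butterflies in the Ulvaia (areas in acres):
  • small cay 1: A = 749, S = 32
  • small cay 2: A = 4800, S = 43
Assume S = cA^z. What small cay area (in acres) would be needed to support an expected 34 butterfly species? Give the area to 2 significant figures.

z = ln(43/32) / ln(4800/749) = 0.2955 / 1.8576 = 0.1591
c = 32 / 749^0.1591 = 32 / 2.865 = 11.17
A = (34/11.17)^(1/0.1591) ⇒ ln A = ln(3.045)/0.1591 = 6.9999
A = e^6.9999 ≈ 1097 acres

1100 acres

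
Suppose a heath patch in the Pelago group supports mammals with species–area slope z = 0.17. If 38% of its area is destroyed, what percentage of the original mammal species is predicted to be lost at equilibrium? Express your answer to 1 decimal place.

S_new/S_old = (A_new/A_old)^z = 0.62^0.17
= exp(0.17 × ln 0.62) = exp(0.17 × -0.4780) = exp(-0.0813) ≈ 0.9219
Fraction lost = 1 − 0.9219 = 0.07805

7.8%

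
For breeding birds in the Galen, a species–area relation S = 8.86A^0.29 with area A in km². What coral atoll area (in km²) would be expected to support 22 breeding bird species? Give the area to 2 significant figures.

23 km²

22 = 8.86 × A^0.29  ⇒  A^0.29 = 22/8.86 = 2.483
ln A = ln(2.483) / 0.29 = 0.9095 / 0.29 = 3.1362
A = e^3.1362 ≈ 23.02 km²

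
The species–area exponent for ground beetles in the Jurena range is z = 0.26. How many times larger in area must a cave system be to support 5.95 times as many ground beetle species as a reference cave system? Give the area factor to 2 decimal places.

952.60

(A₂/A₁)^0.26 = 5.95, so A₂/A₁ = 5.95^(1/0.26) = 5.95^3.846
ln(A₂/A₁) = ln 5.95 / 0.26 = 1.7834 / 0.26 = 6.8592
A₂/A₁ = e^6.8592 ≈ 952.6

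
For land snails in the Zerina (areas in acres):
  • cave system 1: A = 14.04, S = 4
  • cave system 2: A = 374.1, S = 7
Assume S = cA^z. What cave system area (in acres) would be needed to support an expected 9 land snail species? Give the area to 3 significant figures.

1630 acres

z = ln(7/4) / ln(374.1/14.04) = 0.5596 / 3.2826 = 0.1705
c = 4 / 14.04^0.1705 = 4 / 1.569 = 2.55
A = (9/2.55)^(1/0.1705) ⇒ ln A = ln(3.53)/0.1705 = 7.3987
A = e^7.3987 ≈ 1634 acres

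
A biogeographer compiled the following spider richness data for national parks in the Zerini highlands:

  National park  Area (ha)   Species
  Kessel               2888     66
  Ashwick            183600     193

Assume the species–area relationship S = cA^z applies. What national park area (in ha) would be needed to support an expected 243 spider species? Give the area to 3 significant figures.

z = ln(193/66) / ln(183600/2888) = 1.0730 / 4.1522 = 0.2584
c = 66 / 2888^0.2584 = 66 / 7.84 = 8.419
A = (243/8.419)^(1/0.2584) ⇒ ln A = ln(28.86)/0.2584 = 13.0120
A = e^13.0120 ≈ 447734 ha

448000 ha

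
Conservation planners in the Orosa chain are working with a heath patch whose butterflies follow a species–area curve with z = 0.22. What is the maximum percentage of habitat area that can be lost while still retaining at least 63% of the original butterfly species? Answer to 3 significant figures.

87.8%

Need (A_new/A_old)^0.22 = 0.63, so A_new/A_old = 0.63^(1/0.22) = 0.63^4.545
ln(A_new/A_old) = ln 0.63 / 0.22 = -0.4620 / 0.22 = -2.1002
A_new/A_old = e^-2.1002 ≈ 0.1224
Fraction that can be lost = 1 − 0.1224 = 0.8776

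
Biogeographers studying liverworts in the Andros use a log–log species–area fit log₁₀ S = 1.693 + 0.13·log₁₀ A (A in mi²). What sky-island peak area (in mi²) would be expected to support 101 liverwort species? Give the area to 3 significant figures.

248 mi²

101 = 49.32 × A^0.13  ⇒  A^0.13 = 101/49.32 = 2.048
ln A = ln(2.048) / 0.13 = 0.7168 / 0.13 = 5.5142
A = e^5.5142 ≈ 248.2 mi²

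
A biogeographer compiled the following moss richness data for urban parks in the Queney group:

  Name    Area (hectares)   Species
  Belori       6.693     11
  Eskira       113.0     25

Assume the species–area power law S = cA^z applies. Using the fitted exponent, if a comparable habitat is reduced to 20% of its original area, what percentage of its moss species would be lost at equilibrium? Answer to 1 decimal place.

37.3%

z = ln(25/11) / ln(113/6.693) = 0.8210 / 2.8263 = 0.2905
S_new/S_old = (A_new/A_old)^z = 0.2^0.2905 = exp(0.2905 × -1.6094) = 0.6266
Fraction lost = 1 − 0.6266 = 0.3734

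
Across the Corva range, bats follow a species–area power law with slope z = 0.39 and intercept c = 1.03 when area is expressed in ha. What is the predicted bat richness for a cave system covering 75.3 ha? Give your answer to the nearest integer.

S = 1.03 × 75.3^0.39
ln S = ln 1.03 + 0.39 × ln 75.3 = 0.0296 + 0.39 × 4.3215 = 1.7149
S = e^1.7149 ≈ 5.556

6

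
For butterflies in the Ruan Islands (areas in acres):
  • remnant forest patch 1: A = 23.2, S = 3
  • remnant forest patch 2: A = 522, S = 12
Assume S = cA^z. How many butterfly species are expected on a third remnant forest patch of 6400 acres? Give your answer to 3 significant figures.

36.6

z = ln(12/3) / ln(522/23.2) = 1.3863 / 3.1135 = 0.4453
c = 3 / 23.2^0.4453 = 3 / 4.055 = 0.7398
S₃ = 0.7398 × 6400^0.4453 = 0.7398 × 49.51 ≈ 36.63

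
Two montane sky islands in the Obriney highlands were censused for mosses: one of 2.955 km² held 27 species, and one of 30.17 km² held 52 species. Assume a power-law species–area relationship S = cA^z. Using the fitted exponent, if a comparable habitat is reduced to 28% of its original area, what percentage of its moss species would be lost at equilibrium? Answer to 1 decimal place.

30.2%

z = ln(52/27) / ln(30.17/2.955) = 0.6554 / 2.3233 = 0.2821
S_new/S_old = (A_new/A_old)^z = 0.28^0.2821 = exp(0.2821 × -1.2730) = 0.6983
Fraction lost = 1 − 0.6983 = 0.3017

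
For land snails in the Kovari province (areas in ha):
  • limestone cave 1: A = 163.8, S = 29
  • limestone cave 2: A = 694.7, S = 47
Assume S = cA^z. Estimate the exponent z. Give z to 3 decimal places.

Taking logs: ln S = ln c + z ln A, so z = (ln S₂ − ln S₁)/(ln A₂ − ln A₁).
z = ln(47/29) / ln(694.7/163.8) = ln(1.621) / ln(4.241) = 0.4829 / 1.4448 = 0.3342

0.334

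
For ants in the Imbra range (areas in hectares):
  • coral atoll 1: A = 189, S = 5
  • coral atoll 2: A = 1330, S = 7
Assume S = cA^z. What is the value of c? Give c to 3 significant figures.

z = ln(S₂/S₁) / ln(A₂/A₁) = ln(7/5) / ln(1330/189) = 0.3365 / 1.9512 = 0.1724
c = S₁ / A₁^z = 5 / 189^0.1724 = 5 / 2.469 = 2.025

2.02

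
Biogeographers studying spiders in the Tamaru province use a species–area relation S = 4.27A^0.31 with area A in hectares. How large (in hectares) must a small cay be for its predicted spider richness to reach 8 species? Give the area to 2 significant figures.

8 = 4.27 × A^0.31  ⇒  A^0.31 = 8/4.27 = 1.874
ln A = ln(1.874) / 0.31 = 0.6278 / 0.31 = 2.0253
A = e^2.0253 ≈ 7.578 hectares

7.6 hectares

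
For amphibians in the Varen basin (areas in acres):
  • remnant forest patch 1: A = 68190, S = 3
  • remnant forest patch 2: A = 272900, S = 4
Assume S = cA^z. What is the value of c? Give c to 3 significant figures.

0.298

z = ln(S₂/S₁) / ln(A₂/A₁) = ln(4/3) / ln(272900/68190) = 0.2877 / 1.3868 = 0.2074
c = S₁ / A₁^z = 3 / 68190^0.2074 = 3 / 10.06 = 0.2981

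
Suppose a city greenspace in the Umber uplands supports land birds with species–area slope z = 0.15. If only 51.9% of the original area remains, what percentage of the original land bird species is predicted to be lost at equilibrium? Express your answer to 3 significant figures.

S_new/S_old = (A_new/A_old)^z = 0.519^0.15
= exp(0.15 × ln 0.519) = exp(0.15 × -0.6559) = exp(-0.0984) ≈ 0.9063
Fraction lost = 1 − 0.9063 = 0.09369

9.37%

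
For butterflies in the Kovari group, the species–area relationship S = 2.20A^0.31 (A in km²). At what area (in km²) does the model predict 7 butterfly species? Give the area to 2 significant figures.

42 km²

7 = 2.2 × A^0.31  ⇒  A^0.31 = 7/2.2 = 3.182
ln A = ln(3.182) / 0.31 = 1.1575 / 0.31 = 3.7337
A = e^3.7337 ≈ 41.83 km²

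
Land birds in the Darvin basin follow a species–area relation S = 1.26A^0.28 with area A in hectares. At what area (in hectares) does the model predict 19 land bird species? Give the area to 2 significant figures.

19 = 1.26 × A^0.28  ⇒  A^0.28 = 19/1.26 = 15.08
ln A = ln(15.08) / 0.28 = 2.7133 / 0.28 = 9.6905
A = e^9.6905 ≈ 16163 hectares

16000 hectares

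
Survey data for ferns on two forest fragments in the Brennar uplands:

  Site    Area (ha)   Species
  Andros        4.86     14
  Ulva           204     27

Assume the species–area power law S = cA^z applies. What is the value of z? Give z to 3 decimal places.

Taking logs: ln S = ln c + z ln A, so z = (ln S₂ − ln S₁)/(ln A₂ − ln A₁).
z = ln(27/14) / ln(204/4.86) = ln(1.929) / ln(41.98) = 0.6568 / 3.7371 = 0.1757

0.176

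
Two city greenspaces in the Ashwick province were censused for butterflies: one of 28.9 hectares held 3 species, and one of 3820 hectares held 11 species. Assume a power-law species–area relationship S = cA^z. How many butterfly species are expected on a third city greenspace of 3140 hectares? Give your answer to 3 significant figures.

10.4

z = ln(11/3) / ln(3820/28.9) = 1.2993 / 4.8842 = 0.2660
c = 3 / 28.9^0.2660 = 3 / 2.447 = 1.226
S₃ = 1.226 × 3140^0.2660 = 1.226 × 8.516 ≈ 10.44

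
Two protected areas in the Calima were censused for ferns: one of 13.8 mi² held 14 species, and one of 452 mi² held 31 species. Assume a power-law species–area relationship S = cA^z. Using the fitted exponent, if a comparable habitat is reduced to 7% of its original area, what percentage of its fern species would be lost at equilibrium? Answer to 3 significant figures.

45.4%

z = ln(31/14) / ln(452/13.8) = 0.7949 / 3.4890 = 0.2278
S_new/S_old = (A_new/A_old)^z = 0.07^0.2278 = exp(0.2278 × -2.6593) = 0.5456
Fraction lost = 1 − 0.5456 = 0.4544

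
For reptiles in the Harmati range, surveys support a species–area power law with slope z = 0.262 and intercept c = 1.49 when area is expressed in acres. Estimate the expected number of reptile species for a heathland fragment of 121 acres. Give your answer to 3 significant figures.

S = 1.49 × 121^0.262
ln S = ln 1.49 + 0.262 × ln 121 = 0.3988 + 0.262 × 4.7958 = 1.6553
S = e^1.6553 ≈ 5.235

5.23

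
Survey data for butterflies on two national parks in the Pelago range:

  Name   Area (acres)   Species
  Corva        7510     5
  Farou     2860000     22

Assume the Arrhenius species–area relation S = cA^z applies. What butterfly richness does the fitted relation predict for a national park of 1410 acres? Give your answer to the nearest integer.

3

z = ln(22/5) / ln(2860000/7510) = 1.4816 / 5.9423 = 0.2493
c = 5 / 7510^0.2493 = 5 / 9.254 = 0.5403
S₃ = 0.5403 × 1410^0.2493 = 0.5403 × 6.098 ≈ 3.295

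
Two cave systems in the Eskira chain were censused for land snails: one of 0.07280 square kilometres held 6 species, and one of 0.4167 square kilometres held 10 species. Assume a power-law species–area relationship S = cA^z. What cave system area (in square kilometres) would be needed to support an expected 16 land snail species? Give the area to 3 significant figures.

2.07 square kilometres

z = ln(10/6) / ln(0.4167/0.0728) = 0.5108 / 1.7447 = 0.2928
c = 6 / 0.0728^0.2928 = 6 / 0.4643 = 12.92
A = (16/12.92)^(1/0.2928) ⇒ ln A = ln(1.238)/0.2928 = 0.7298
A = e^0.7298 ≈ 2.075 square kilometres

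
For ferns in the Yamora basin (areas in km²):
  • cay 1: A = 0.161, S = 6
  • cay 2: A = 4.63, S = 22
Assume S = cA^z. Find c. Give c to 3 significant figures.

12.2

z = ln(S₂/S₁) / ln(A₂/A₁) = ln(22/6) / ln(4.63/0.161) = 1.2993 / 3.3589 = 0.3868
c = S₁ / A₁^z = 6 / 0.161^0.3868 = 6 / 0.4934 = 12.16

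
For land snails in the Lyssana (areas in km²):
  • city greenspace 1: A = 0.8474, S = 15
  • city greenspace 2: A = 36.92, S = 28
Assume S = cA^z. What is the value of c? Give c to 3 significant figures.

z = ln(S₂/S₁) / ln(A₂/A₁) = ln(28/15) / ln(36.92/0.8474) = 0.6242 / 3.7743 = 0.1654
c = S₁ / A₁^z = 15 / 0.8474^0.1654 = 15 / 0.973 = 15.42

15.4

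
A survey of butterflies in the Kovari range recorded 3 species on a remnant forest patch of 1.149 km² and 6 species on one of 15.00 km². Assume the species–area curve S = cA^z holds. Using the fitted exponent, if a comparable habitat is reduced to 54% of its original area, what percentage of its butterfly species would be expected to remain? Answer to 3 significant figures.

z = ln(6/3) / ln(15/1.149) = 0.6931 / 2.5692 = 0.2698
S_new/S_old = (A_new/A_old)^z = 0.54^0.2698 = exp(0.2698 × -0.6162) = 0.8468

84.7%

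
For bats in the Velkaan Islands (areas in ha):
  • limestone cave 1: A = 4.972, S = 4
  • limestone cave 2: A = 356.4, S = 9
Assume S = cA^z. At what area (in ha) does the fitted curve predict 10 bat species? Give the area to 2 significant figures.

620 ha

z = ln(9/4) / ln(356.4/4.972) = 0.8109 / 4.2722 = 0.1898
c = 4 / 4.972^0.1898 = 4 / 1.356 = 2.95
A = (10/2.95)^(1/0.1898) ⇒ ln A = ln(3.39)/0.1898 = 6.4311
A = e^6.4311 ≈ 620.9 ha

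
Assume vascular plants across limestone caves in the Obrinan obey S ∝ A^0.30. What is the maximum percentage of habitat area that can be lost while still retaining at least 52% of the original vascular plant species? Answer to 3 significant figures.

88.7%

Need (A_new/A_old)^0.3 = 0.52, so A_new/A_old = 0.52^(1/0.3) = 0.52^3.333
ln(A_new/A_old) = ln 0.52 / 0.3 = -0.6539 / 0.3 = -2.1798
A_new/A_old = e^-2.1798 ≈ 0.1131
Fraction that can be lost = 1 − 0.1131 = 0.8869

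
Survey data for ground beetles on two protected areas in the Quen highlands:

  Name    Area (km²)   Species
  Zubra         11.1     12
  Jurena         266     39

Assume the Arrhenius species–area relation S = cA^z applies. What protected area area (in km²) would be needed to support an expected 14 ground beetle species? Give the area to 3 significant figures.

16.8 km²

z = ln(39/12) / ln(266/11.1) = 1.1787 / 3.1766 = 0.3710
c = 12 / 11.1^0.3710 = 12 / 2.443 = 4.913
A = (14/4.913)^(1/0.3710) ⇒ ln A = ln(2.85)/0.3710 = 2.8224
A = e^2.8224 ≈ 16.82 km²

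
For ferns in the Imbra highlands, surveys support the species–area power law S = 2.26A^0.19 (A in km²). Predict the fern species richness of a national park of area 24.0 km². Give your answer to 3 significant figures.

S = 2.26 × 24^0.19 = 2.26 × 1.829 ≈ 4.134

4.13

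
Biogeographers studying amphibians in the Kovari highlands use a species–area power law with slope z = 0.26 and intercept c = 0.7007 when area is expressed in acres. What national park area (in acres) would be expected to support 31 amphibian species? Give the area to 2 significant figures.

2100000 acres

31 = 0.7007 × A^0.26  ⇒  A^0.26 = 31/0.7007 = 44.24
ln A = ln(44.24) / 0.26 = 3.7897 / 0.26 = 14.5756
A = e^14.5756 ≈ 2138522 acres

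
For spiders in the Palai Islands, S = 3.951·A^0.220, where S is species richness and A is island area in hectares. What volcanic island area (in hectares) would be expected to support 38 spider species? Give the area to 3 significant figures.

38 = 3.951 × A^0.22  ⇒  A^0.22 = 38/3.951 = 9.618
ln A = ln(9.618) / 0.22 = 2.2636 / 0.22 = 10.2892
A = e^10.2892 ≈ 29412 hectares

29400 hectares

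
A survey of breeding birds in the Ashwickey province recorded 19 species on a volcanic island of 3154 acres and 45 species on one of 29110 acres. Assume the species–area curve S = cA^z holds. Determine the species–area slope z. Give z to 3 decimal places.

Taking logs: ln S = ln c + z ln A, so z = (ln S₂ − ln S₁)/(ln A₂ − ln A₁).
z = ln(45/19) / ln(29110/3154) = ln(2.368) / ln(9.23) = 0.8622 / 2.2224 = 0.3880

0.388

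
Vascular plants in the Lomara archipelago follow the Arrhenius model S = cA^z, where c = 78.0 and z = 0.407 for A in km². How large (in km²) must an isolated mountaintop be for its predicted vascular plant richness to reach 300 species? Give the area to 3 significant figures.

300 = 78 × A^0.407  ⇒  A^0.407 = 300/78 = 3.846
ln A = ln(3.846) / 0.407 = 1.3471 / 0.407 = 3.3098
A = e^3.3098 ≈ 27.38 km²

27.4 km²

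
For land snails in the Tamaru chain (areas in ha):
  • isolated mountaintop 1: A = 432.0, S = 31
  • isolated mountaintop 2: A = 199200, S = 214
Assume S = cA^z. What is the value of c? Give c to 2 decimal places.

4.58

z = ln(S₂/S₁) / ln(A₂/A₁) = ln(214/31) / ln(199200/432) = 1.9320 / 6.1336 = 0.3150
c = S₁ / A₁^z = 31 / 432^0.3150 = 31 / 6.763 = 4.584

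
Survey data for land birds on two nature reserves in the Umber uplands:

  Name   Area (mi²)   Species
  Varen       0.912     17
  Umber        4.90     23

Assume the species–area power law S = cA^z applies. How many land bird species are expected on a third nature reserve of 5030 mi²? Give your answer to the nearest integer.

z = ln(23/17) / ln(4.9/0.912) = 0.3023 / 1.6814 = 0.1798
c = 17 / 0.912^0.1798 = 17 / 0.9836 = 17.28
S₃ = 17.28 × 5030^0.1798 = 17.28 × 4.629 ≈ 80.01

80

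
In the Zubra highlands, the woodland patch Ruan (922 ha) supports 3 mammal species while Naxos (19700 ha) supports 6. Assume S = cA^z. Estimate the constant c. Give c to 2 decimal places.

0.64

z = ln(S₂/S₁) / ln(A₂/A₁) = ln(6/3) / ln(19700/922) = 0.6931 / 3.0618 = 0.2264
c = S₁ / A₁^z = 3 / 922^0.2264 = 3 / 4.69 = 0.6397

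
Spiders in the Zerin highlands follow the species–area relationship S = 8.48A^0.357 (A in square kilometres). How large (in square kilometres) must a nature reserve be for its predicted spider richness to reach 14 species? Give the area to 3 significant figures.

14 = 8.48 × A^0.357  ⇒  A^0.357 = 14/8.48 = 1.651
ln A = ln(1.651) / 0.357 = 0.5013 / 0.357 = 1.4043
A = e^1.4043 ≈ 4.073 square kilometres

4.07 square kilometres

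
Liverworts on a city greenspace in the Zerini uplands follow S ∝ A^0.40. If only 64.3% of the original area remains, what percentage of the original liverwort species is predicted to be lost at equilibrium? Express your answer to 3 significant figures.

S_new/S_old = (A_new/A_old)^z = 0.643^0.4
= exp(0.4 × ln 0.643) = exp(0.4 × -0.4416) = exp(-0.1766) ≈ 0.8381
Fraction lost = 1 − 0.8381 = 0.1619

16.2%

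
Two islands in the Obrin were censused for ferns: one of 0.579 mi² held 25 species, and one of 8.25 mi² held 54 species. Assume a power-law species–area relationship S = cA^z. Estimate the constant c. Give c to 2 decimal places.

29.29

z = ln(S₂/S₁) / ln(A₂/A₁) = ln(54/25) / ln(8.25/0.579) = 0.7701 / 2.6567 = 0.2899
c = S₁ / A₁^z = 25 / 0.579^0.2899 = 25 / 0.8535 = 29.29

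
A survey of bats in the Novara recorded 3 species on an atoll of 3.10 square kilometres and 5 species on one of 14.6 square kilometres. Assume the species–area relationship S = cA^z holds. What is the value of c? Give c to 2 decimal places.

z = ln(S₂/S₁) / ln(A₂/A₁) = ln(5/3) / ln(14.6/3.1) = 0.5108 / 1.5496 = 0.3296
c = S₁ / A₁^z = 3 / 3.1^0.3296 = 3 / 1.452 = 2.066

2.07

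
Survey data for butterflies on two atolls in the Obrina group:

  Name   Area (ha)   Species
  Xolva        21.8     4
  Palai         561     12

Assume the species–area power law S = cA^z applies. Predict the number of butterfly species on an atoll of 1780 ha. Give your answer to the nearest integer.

z = ln(12/4) / ln(561/21.8) = 1.0986 / 3.2478 = 0.3383
c = 4 / 21.8^0.3383 = 4 / 2.836 = 1.41
S₃ = 1.41 × 1780^0.3383 = 1.41 × 12.57 ≈ 17.73

18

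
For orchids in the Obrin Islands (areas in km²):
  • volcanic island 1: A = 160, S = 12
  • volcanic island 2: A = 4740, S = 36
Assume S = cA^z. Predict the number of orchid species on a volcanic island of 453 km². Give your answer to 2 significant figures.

z = ln(36/12) / ln(4740/160) = 1.0986 / 3.3886 = 0.3242
c = 12 / 160^0.3242 = 12 / 5.183 = 2.315
S₃ = 2.315 × 453^0.3242 = 2.315 × 7.263 ≈ 16.82

17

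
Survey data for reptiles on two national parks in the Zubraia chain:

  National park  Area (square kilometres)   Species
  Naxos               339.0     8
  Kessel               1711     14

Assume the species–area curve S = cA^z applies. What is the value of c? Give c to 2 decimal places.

z = ln(S₂/S₁) / ln(A₂/A₁) = ln(14/8) / ln(1711/339) = 0.5596 / 1.6188 = 0.3457
c = S₁ / A₁^z = 8 / 339^0.3457 = 8 / 7.493 = 1.068

1.07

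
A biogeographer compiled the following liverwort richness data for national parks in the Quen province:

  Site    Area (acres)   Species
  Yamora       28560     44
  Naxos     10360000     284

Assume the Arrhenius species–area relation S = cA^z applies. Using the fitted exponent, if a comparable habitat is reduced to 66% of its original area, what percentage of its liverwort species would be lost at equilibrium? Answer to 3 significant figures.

z = ln(284/44) / ln(10360000/28560) = 1.8648 / 5.8937 = 0.3164
S_new/S_old = (A_new/A_old)^z = 0.66^0.3164 = exp(0.3164 × -0.4155) = 0.8768
Fraction lost = 1 − 0.8768 = 0.1232

12.3%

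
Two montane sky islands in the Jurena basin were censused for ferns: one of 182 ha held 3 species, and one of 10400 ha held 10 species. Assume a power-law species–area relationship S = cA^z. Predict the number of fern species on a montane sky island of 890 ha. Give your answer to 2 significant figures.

z = ln(10/3) / ln(10400/182) = 1.2040 / 4.0456 = 0.2976
c = 3 / 182^0.2976 = 3 / 4.706 = 0.6376
S₃ = 0.6376 × 890^0.2976 = 0.6376 × 7.547 ≈ 4.811

4.8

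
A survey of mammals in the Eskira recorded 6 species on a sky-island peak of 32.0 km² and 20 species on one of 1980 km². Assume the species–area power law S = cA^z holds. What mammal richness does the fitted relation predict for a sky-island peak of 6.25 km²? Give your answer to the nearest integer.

4

z = ln(20/6) / ln(1980/32) = 1.2040 / 4.1251 = 0.2919
c = 6 / 32^0.2919 = 6 / 2.75 = 2.182
S₃ = 2.182 × 6.25^0.2919 = 2.182 × 1.707 ≈ 3.725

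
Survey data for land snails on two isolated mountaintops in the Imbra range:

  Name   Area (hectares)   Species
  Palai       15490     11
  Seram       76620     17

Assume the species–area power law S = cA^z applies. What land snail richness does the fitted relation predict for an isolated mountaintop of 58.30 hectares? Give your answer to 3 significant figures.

2.41

z = ln(17/11) / ln(76620/15490) = 0.4353 / 1.5987 = 0.2723
c = 11 / 15490^0.2723 = 11 / 13.83 = 0.7951
S₃ = 0.7951 × 58.3^0.2723 = 0.7951 × 3.025 ≈ 2.406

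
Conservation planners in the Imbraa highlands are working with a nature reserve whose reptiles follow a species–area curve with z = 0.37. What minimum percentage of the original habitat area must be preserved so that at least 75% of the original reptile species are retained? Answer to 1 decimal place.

Need (A_new/A_old)^0.37 = 0.75, so A_new/A_old = 0.75^(1/0.37) = 0.75^2.703
ln(A_new/A_old) = ln 0.75 / 0.37 = -0.2877 / 0.37 = -0.7775
A_new/A_old = e^-0.7775 ≈ 0.4595

46.0%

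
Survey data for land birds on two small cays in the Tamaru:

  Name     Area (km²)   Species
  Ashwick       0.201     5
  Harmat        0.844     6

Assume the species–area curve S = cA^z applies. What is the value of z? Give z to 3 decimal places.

0.127

Taking logs: ln S = ln c + z ln A, so z = (ln S₂ − ln S₁)/(ln A₂ − ln A₁).
z = ln(6/5) / ln(0.844/0.201) = ln(1.2) / ln(4.199) = 0.1823 / 1.4348 = 0.1271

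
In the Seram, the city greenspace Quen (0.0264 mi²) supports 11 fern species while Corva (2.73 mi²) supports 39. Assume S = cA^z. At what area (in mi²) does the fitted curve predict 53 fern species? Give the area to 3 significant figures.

z = ln(39/11) / ln(2.73/0.0264) = 1.2657 / 4.6387 = 0.2728
c = 11 / 0.0264^0.2728 = 11 / 0.371 = 29.65
A = (53/29.65)^(1/0.2728) ⇒ ln A = ln(1.787)/0.2728 = 2.1285
A = e^2.1285 ≈ 8.402 mi²

8.40 mi²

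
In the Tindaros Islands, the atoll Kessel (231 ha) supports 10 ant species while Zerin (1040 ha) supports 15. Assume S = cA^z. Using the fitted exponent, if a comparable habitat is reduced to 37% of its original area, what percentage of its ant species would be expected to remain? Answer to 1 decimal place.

76.5%

z = ln(15/10) / ln(1040/231) = 0.4055 / 1.5046 = 0.2695
S_new/S_old = (A_new/A_old)^z = 0.37^0.2695 = exp(0.2695 × -0.9943) = 0.765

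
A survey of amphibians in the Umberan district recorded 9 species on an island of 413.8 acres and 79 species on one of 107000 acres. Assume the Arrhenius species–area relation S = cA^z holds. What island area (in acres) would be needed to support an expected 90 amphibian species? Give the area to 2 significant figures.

150000 acres

z = ln(79/9) / ln(107000/413.8) = 2.1722 / 5.5552 = 0.3910
c = 9 / 413.8^0.3910 = 9 / 10.55 = 0.8531
A = (90/0.8531)^(1/0.3910) ⇒ ln A = ln(105.5)/0.3910 = 11.9140
A = e^11.9140 ≈ 149338 acres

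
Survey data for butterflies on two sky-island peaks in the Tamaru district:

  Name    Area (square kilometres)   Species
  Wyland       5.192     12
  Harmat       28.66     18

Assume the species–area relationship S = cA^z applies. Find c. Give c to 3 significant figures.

z = ln(S₂/S₁) / ln(A₂/A₁) = ln(18/12) / ln(28.66/5.192) = 0.4055 / 1.7084 = 0.2373
c = S₁ / A₁^z = 12 / 5.192^0.2373 = 12 / 1.478 = 8.117

8.12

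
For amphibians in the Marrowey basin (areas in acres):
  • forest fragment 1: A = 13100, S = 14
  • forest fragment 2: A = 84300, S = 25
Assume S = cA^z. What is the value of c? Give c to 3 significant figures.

z = ln(S₂/S₁) / ln(A₂/A₁) = ln(25/14) / ln(84300/13100) = 0.5798 / 1.8618 = 0.3114
c = S₁ / A₁^z = 14 / 13100^0.3114 = 14 / 19.15 = 0.7309

0.731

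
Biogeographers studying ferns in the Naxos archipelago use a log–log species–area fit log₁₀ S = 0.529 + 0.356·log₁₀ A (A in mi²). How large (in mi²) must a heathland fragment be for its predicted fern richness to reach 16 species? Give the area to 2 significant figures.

16 = 3.381 × A^0.356  ⇒  A^0.356 = 16/3.381 = 4.733
ln A = ln(4.733) / 0.356 = 1.5545 / 0.356 = 4.3666
A = e^4.3666 ≈ 78.78 mi²

79 mi²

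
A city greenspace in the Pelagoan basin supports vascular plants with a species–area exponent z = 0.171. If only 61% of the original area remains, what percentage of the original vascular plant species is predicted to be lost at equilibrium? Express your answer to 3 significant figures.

8.11%

S_new/S_old = (A_new/A_old)^z = 0.61^0.171
= exp(0.171 × ln 0.61) = exp(0.171 × -0.4943) = exp(-0.0845) ≈ 0.9189
Fraction lost = 1 − 0.9189 = 0.08105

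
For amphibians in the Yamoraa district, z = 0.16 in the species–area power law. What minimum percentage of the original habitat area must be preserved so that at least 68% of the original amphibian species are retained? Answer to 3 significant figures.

8.98%

Need (A_new/A_old)^0.16 = 0.68, so A_new/A_old = 0.68^(1/0.16) = 0.68^6.25
ln(A_new/A_old) = ln 0.68 / 0.16 = -0.3857 / 0.16 = -2.4104
A_new/A_old = e^-2.4104 ≈ 0.08978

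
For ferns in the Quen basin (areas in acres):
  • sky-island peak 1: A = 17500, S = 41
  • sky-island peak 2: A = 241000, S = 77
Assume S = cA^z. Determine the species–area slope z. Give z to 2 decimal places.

0.24

Taking logs: ln S = ln c + z ln A, so z = (ln S₂ − ln S₁)/(ln A₂ − ln A₁).
z = ln(77/41) / ln(241000/17500) = ln(1.878) / ln(13.77) = 0.6302 / 2.6226 = 0.2403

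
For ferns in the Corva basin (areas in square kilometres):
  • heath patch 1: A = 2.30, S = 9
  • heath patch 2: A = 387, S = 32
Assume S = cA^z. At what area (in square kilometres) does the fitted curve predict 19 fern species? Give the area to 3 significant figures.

47.1 square kilometres

z = ln(32/9) / ln(387/2.3) = 1.2685 / 5.1255 = 0.2475
c = 9 / 2.3^0.2475 = 9 / 1.229 = 7.323
A = (19/7.323)^(1/0.2475) ⇒ ln A = ln(2.594)/0.2475 = 3.8521
A = e^3.8521 ≈ 47.09 square kilometres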